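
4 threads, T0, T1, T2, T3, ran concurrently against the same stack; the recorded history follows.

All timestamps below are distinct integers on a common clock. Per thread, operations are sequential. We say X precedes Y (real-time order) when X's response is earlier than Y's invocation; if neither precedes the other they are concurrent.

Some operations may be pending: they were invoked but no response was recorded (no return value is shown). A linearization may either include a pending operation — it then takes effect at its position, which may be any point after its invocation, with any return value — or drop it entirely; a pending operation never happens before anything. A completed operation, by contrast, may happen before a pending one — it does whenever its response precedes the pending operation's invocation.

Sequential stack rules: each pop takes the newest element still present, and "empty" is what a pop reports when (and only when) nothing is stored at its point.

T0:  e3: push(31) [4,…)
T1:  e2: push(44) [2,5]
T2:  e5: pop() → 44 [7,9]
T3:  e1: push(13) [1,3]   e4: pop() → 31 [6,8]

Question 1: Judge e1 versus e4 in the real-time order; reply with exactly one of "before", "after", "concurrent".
e1 spans [1,3], e4 spans [6,8]
resp(e1)=3 < inv(e4)=6

before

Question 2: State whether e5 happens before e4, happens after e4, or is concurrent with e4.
e5 spans [7,9], e4 spans [6,8]
the intervals overlap in both directions

concurrent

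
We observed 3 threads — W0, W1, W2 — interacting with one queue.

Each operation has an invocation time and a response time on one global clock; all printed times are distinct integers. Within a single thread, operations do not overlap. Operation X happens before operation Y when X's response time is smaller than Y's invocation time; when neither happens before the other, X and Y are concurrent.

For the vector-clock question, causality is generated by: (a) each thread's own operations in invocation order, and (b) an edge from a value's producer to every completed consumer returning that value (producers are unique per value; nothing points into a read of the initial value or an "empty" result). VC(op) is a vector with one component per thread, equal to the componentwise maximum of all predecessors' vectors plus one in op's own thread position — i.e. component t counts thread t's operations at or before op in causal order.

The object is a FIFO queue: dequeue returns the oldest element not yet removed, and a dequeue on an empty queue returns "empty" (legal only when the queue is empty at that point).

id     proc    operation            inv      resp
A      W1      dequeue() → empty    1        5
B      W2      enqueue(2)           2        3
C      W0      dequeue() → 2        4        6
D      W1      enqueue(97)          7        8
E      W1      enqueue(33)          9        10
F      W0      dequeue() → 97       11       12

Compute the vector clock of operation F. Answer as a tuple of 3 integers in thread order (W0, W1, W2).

VC(B, invoked at 2): no causal predecessors; +1 on W2 → (0, 0, 1)
VC(A, invoked at 1): no causal predecessors; +1 on W1 → (0, 1, 0)
D (invocation 7): componentwise max over VC(A)=(0, 1, 0), +1 at W1, giving (0, 2, 0)
C (invocation 4): componentwise max over VC(B)=(0, 0, 1), +1 at W0, giving (1, 0, 1)
E (invocation 9): componentwise max over VC(D)=(0, 2, 0), +1 at W1, giving (0, 3, 0)
F (invocation 11): componentwise max over VC(C)=(1, 0, 1), VC(D)=(0, 2, 0), +1 at W0, giving (2, 2, 1)
target: VC(F) = (2, 2, 1)

(2, 2, 1)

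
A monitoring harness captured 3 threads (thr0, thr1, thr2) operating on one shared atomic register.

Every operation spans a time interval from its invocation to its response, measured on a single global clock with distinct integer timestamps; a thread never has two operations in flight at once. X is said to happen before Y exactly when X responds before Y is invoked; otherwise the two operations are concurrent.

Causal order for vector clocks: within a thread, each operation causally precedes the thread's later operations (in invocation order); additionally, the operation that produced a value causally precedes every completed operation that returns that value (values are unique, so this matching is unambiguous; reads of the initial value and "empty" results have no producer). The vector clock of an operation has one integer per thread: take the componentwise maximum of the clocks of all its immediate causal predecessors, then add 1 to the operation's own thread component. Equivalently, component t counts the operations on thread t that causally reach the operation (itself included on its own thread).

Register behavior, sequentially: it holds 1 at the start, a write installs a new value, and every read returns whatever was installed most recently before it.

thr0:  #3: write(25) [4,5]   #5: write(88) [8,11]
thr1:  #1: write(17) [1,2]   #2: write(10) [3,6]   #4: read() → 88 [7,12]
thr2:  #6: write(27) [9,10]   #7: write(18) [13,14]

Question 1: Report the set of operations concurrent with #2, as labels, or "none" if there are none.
#2 runs from 3 to 6; window-overlapping ops are concurrent
#1 [1,2]: before
#3 [4,5]: concurrent
#4 [7,12]: after
#5 [8,11]: after
#6 [9,10]: after
#7 [13,14]: after

#3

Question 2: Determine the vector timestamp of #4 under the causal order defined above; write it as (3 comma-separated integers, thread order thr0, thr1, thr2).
no predecessors for #6 (invoked 9): thr2 increments from zero → (0, 0, 1)
no predecessors for #1 (invoked 1): thr1 increments from zero → (0, 1, 0)
no predecessors for #3 (invoked 4): thr0 increments from zero → (1, 0, 0)
invoked at 13, #7 merges VC(#6)=(0, 0, 1) and bumps thr2's slot → (0, 0, 2)
invoked at 3, #2 merges VC(#1)=(0, 1, 0) and bumps thr1's slot → (0, 2, 0)
invoked at 8, #5 merges VC(#3)=(1, 0, 0) and bumps thr0's slot → (2, 0, 0)
invoked at 7, #4 merges VC(#2)=(0, 2, 0), VC(#5)=(2, 0, 0) and bumps thr1's slot → (2, 3, 0)
target: VC(#4) = (2, 3, 0)

(2, 3, 0)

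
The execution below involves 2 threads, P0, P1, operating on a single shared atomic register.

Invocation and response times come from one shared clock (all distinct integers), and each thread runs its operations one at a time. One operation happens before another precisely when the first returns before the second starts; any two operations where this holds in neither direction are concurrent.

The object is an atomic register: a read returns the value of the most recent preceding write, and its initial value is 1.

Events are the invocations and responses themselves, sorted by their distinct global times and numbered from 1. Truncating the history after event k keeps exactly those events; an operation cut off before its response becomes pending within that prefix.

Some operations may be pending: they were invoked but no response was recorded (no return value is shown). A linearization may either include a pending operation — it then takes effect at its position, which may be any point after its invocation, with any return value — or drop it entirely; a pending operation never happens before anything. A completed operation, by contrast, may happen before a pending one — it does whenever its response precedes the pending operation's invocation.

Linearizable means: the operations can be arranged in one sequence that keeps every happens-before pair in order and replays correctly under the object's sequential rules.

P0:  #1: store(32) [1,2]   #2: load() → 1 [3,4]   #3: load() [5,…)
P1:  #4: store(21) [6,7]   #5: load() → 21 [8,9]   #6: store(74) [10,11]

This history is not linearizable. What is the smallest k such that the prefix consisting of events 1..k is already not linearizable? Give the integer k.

4

a valid linearization of events 1..3 exists, for instance #1:
after step 1 (#1 store(32)): value 32
include event 4 — #2 responding at 4 — and every candidate order breaks
take #1, #2: step 2 already fails, because #2 load() → 1 cannot occur there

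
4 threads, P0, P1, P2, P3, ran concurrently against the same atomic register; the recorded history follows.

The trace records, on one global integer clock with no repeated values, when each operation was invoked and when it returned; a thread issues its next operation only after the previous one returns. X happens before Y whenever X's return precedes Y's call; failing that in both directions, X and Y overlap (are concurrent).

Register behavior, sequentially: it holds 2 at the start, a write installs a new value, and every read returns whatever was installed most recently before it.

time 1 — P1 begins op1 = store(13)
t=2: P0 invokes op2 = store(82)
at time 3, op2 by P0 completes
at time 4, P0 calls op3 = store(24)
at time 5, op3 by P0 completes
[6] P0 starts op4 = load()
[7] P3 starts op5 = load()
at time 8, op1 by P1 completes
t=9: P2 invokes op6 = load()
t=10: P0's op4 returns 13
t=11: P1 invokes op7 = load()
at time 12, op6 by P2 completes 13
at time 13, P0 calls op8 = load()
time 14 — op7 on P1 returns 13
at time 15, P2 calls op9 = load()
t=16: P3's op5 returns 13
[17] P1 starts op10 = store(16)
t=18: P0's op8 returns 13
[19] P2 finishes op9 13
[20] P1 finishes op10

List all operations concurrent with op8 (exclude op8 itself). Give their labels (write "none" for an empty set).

op10, op5, op7, op9

op8 runs from 13 to 18; window-overlapping ops are concurrent
op1 [1,8]: before
op2 [2,3]: before
op3 [4,5]: before
op4 [6,10]: before
op5 [7,16]: concurrent
op6 [9,12]: before
op7 [11,14]: concurrent
op9 [15,19]: concurrent
op10 [17,20]: concurrent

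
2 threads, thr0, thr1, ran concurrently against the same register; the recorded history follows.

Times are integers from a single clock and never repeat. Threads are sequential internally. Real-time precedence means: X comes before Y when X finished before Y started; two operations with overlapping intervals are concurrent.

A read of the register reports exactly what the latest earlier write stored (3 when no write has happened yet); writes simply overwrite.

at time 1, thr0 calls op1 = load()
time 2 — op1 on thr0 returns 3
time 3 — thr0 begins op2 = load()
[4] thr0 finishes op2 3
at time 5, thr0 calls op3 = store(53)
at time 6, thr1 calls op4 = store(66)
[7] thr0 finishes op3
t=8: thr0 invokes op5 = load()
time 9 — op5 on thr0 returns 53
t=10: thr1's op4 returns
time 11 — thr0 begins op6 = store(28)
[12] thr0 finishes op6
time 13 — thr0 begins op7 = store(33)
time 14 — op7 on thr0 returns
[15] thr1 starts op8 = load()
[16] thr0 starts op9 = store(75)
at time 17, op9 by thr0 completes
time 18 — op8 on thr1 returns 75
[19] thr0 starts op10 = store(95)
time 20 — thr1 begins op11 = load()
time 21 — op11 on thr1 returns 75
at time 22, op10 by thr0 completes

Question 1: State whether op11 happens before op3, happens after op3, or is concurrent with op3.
Answer: after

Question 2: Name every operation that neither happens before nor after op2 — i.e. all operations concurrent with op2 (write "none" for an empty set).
Answer: none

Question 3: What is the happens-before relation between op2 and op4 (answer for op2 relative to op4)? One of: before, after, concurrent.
Answer: before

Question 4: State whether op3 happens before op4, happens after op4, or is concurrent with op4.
Answer: concurrent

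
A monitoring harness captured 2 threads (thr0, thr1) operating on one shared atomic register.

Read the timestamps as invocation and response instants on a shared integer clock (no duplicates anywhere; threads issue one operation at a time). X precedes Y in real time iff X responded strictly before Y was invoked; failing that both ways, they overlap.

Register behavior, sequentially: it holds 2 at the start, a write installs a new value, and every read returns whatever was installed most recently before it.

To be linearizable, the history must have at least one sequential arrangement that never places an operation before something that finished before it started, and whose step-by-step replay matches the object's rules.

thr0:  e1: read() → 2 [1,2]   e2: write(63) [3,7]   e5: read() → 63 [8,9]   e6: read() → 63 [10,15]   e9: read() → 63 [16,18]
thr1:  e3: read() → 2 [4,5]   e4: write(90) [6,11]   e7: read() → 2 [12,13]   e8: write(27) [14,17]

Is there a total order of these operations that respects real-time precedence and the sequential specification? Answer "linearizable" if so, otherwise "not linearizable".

the violation lands at event 13, e7's response at time 13: events 1..12 linearize, events 1..13 do not
real-time-consistent orders of the 6 completed operations: 5 — all fail the atomic register replay
every completion of the 1 pending operation (e6) was checked; none linearizes
e.g. e1, e2, e3, e4, e5, e7 (pending dropped): illegal at step 3, since e3 read() → 2 cannot apply there
e.g. e1, e2, e3, e5, e4, e7 (pending dropped): illegal at step 3, since e3 read() → 2 cannot apply there

not linearizable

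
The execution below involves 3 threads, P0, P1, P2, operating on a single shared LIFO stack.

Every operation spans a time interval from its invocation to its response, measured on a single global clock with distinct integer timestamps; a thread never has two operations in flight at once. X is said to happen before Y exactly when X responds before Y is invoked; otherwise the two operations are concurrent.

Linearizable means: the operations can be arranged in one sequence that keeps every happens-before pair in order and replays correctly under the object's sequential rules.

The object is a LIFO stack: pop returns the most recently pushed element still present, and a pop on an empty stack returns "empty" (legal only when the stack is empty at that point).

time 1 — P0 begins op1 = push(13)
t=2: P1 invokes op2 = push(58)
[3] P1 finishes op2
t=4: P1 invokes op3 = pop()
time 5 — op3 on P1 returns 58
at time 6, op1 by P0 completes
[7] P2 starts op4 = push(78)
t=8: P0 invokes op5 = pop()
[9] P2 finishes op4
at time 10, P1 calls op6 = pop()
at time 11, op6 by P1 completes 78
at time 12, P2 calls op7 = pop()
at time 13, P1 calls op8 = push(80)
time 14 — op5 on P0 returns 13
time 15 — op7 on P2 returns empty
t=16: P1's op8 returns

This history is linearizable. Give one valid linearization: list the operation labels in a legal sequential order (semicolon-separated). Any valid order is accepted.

op1; op2; op3; op4; op6; op5; op7; op8

step 1: op1 push(13) — stack <13>
step 2: op2 push(58) — stack <13,58>
step 3: op3 pop() → 58 — stack <13>
step 4: op4 push(78) — stack <13,78>
step 5: op6 pop() → 78 — stack <13>
step 6: op5 pop() → 13 — stack <>
step 7: op7 pop() → empty — stack <>
step 8: op8 push(80) — stack <80>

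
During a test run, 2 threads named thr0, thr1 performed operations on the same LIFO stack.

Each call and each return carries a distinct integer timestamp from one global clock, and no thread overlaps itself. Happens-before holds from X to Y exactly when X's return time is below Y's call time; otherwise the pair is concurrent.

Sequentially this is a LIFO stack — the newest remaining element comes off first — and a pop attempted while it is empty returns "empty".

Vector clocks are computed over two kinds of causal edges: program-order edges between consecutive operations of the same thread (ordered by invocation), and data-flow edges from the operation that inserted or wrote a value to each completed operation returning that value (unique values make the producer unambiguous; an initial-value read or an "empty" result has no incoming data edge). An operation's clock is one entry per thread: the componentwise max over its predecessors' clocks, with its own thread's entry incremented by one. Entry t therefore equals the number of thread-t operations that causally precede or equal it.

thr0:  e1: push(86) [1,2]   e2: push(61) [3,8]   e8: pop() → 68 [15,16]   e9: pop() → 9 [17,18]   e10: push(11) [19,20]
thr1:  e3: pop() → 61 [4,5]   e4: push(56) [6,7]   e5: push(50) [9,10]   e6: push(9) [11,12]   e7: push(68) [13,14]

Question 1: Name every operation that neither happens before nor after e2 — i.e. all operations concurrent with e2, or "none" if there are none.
e3, e4

e2 runs from 3 to 8; window-overlapping ops are concurrent
e1 [1,2]: before
e3 [4,5]: concurrent
e4 [6,7]: concurrent
e5 [9,10]: after
e6 [11,12]: after
e7 [13,14]: after
e8 [15,16]: after
e9 [17,18]: after
e10 [19,20]: after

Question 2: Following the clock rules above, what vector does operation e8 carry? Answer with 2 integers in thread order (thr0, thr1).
(3, 5)

root op e1, invoked 1: fresh clock plus thr0's own tick → (1, 0)
e2, invoked 3, takes VC(e1)=(1, 0) under max, adds 1 for thr0 → (2, 0)
e3, invoked 4, takes VC(e2)=(2, 0) under max, adds 1 for thr1 → (2, 1)
e4, invoked 6, takes VC(e3)=(2, 1) under max, adds 1 for thr1 → (2, 2)
e5, invoked 9, takes VC(e4)=(2, 2) under max, adds 1 for thr1 → (2, 3)
e6, invoked 11, takes VC(e5)=(2, 3) under max, adds 1 for thr1 → (2, 4)
e7, invoked 13, takes VC(e6)=(2, 4) under max, adds 1 for thr1 → (2, 5)
e8, invoked 15, takes VC(e2)=(2, 0), VC(e7)=(2, 5) under max, adds 1 for thr0 → (3, 5)
e9, invoked 17, takes VC(e6)=(2, 4), VC(e8)=(3, 5) under max, adds 1 for thr0 → (4, 5)
e10, invoked 19, takes VC(e9)=(4, 5) under max, adds 1 for thr0 → (5, 5)
target: VC(e8) = (3, 5)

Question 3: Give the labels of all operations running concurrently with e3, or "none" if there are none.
e2

e3 spans [4,5]: anything still running between times 4 and 5 counts as concurrent
e1 [1,2]: before
e2 [3,8]: concurrent
e4 [6,7]: after
e5 [9,10]: after
e6 [11,12]: after
e7 [13,14]: after
e8 [15,16]: after
e9 [17,18]: after
e10 [19,20]: after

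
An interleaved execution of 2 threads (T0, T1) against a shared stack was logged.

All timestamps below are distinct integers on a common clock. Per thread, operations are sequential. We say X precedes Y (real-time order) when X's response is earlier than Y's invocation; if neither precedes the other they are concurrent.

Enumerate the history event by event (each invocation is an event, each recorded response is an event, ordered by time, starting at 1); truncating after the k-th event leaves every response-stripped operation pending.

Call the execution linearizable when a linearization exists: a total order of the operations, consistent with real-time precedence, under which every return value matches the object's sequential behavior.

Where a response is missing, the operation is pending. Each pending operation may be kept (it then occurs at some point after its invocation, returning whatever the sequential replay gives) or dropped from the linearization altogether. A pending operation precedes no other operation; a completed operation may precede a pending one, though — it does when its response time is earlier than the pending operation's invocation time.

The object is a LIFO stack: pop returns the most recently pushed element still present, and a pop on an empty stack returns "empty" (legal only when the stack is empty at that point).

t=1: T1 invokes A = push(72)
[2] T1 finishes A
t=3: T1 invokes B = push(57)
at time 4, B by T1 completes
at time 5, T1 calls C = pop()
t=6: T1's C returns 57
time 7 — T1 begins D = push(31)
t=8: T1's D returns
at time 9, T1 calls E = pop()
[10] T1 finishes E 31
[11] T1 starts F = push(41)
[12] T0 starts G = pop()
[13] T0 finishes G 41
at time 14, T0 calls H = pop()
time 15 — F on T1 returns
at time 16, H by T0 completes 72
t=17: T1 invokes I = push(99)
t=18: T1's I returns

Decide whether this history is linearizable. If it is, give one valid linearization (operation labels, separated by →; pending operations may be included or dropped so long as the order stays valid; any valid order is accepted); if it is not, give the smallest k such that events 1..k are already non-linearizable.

linearizable — witness: A → B → C → D → E → F → G → H → I

step 1: A push(72) — stack <72>
step 2: B push(57) — stack <72,57>
step 3: C pop() → 57 — stack <72>
step 4: D push(31) — stack <72,31>
step 5: E pop() → 31 — stack <72>
step 6: F push(41) — stack <72,41>
step 7: G pop() → 41 — stack <72>
step 8: H pop() → 72 — stack <>
step 9: I push(99) — stack <99>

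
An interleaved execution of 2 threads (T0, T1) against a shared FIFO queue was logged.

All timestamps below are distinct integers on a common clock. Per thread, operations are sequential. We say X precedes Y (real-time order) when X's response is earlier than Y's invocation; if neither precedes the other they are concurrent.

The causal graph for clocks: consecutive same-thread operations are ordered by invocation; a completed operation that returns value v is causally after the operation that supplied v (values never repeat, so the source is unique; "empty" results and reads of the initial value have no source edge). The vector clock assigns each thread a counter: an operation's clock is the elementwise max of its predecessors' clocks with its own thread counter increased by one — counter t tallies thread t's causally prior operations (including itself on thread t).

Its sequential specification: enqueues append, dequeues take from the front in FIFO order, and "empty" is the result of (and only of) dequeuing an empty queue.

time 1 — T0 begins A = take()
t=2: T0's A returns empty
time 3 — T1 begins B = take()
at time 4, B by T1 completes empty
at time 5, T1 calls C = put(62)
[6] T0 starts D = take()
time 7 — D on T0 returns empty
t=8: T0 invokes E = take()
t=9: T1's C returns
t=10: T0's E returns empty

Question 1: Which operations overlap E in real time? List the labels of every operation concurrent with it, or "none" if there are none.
Answer: C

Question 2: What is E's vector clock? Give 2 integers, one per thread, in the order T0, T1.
Answer: (3, 0)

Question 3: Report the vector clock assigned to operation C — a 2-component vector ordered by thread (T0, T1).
Answer: (0, 2)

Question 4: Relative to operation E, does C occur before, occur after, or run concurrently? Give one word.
Answer: concurrent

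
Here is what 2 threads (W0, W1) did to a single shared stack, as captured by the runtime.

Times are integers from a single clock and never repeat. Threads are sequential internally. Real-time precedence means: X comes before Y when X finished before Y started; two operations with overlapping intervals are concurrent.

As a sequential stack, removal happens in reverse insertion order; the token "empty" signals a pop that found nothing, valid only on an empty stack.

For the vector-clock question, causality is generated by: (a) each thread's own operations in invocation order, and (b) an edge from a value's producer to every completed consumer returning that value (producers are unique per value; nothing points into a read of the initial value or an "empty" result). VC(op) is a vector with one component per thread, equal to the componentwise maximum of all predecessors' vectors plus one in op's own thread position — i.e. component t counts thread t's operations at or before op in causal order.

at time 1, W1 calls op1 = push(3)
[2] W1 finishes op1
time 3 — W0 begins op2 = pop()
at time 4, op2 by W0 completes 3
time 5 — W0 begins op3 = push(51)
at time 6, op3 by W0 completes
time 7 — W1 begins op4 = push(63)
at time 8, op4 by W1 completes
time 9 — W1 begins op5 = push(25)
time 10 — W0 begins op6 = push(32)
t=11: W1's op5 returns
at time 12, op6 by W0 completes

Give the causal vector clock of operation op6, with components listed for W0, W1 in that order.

root op op1, invoked 1: fresh clock plus W1's own tick → (0, 1)
merge at op4 (invoked 7): VC(op1)=(0, 1), own-thread bump on W1 → (0, 2)
merge at op2 (invoked 3): VC(op1)=(0, 1), own-thread bump on W0 → (1, 1)
merge at op5 (invoked 9): VC(op4)=(0, 2), own-thread bump on W1 → (0, 3)
merge at op3 (invoked 5): VC(op2)=(1, 1), own-thread bump on W0 → (2, 1)
merge at op6 (invoked 10): VC(op3)=(2, 1), own-thread bump on W0 → (3, 1)
target: VC(op6) = (3, 1)

(3, 1)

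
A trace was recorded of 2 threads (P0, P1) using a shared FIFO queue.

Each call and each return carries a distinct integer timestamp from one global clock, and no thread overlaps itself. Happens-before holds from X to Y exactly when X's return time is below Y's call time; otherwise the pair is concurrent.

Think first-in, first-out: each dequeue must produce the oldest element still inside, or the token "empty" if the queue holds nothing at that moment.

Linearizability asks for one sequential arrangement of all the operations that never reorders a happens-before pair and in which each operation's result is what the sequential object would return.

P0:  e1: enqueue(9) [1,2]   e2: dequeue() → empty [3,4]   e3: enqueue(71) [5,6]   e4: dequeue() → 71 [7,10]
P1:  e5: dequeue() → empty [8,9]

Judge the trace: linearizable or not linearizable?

prefix check: 1..3 passes, 1..4 fails once e2's time-4 response joins
one real-time candidate order over the 2 completed operations — the FIFO queue replay rejects it
for example e1, e2 fails at step 2: e2 dequeue() → empty is not legal there

not linearizable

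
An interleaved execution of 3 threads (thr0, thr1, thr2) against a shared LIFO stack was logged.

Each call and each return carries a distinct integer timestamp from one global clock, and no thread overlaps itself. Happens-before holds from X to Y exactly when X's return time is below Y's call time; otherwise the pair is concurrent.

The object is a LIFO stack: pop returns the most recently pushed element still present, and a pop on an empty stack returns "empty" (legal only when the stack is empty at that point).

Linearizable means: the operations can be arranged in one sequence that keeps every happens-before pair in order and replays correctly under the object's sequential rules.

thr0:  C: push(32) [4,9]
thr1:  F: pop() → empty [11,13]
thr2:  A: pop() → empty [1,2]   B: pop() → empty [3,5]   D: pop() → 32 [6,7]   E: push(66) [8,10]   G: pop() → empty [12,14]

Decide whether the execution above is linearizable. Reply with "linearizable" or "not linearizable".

not linearizable

cut after 13 events: linearizable; cut after 14 events (G responds, time 14): not linearizable
8 orders of the 7 completed LIFO stack ops respect real time; none is legal
take A, B, C, D, E, F, G: step 6 already fails, because F pop() → empty cannot occur there
take A, B, C, D, E, G, F: step 6 already fails, because G pop() → empty cannot occur there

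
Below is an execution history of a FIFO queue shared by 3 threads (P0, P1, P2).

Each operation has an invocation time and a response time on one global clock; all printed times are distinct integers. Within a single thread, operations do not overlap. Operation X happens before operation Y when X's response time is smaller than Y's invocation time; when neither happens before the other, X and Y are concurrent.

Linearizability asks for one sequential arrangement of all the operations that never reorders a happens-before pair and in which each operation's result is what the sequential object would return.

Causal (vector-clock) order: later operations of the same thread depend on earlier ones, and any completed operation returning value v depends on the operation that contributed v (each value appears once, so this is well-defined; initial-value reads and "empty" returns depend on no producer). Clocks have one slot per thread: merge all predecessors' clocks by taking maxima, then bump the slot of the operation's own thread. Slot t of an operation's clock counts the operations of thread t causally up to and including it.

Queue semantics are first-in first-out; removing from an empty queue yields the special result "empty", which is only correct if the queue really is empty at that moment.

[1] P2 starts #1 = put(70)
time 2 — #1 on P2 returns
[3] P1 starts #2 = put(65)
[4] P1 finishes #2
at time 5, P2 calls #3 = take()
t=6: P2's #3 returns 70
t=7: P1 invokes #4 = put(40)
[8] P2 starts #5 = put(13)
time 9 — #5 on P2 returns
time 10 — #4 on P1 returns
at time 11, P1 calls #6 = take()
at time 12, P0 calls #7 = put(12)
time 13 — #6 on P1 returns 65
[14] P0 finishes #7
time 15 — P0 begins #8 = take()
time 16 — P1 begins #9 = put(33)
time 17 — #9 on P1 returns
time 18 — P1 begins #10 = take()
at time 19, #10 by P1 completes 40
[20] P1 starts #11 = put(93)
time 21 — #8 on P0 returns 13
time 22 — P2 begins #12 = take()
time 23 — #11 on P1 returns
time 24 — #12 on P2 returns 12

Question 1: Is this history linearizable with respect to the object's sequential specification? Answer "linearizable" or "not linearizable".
linearizable

a witness: #1, #2, #3, #4, #5, #6, #7, #9, #10, #8, #11, #12
1. #1 put(70), leaving queue <70>
2. #2 put(65), leaving queue <70,65>
3. #3 take() → 70, leaving queue <65>
4. #4 put(40), leaving queue <65,40>
5. #5 put(13), leaving queue <65,40,13>
6. #6 take() → 65, leaving queue <40,13>
7. #7 put(12), leaving queue <40,13,12>
8. #9 put(33), leaving queue <40,13,12,33>
9. #10 take() → 40, leaving queue <13,12,33>
10. #8 take() → 13, leaving queue <12,33>
11. #11 put(93), leaving queue <12,33,93>
12. #12 take() → 12, leaving queue <33,93>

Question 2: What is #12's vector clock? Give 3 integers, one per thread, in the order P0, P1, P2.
(1, 0, 4)

root op #1, invoked 1: fresh clock plus P2's own tick → (0, 0, 1)
root op #2, invoked 3: fresh clock plus P1's own tick → (0, 1, 0)
root op #7, invoked 12: fresh clock plus P0's own tick → (1, 0, 0)
invoked at 5, #3 merges VC(#1)=(0, 0, 1) and bumps P2's slot → (0, 0, 2)
invoked at 7, #4 merges VC(#2)=(0, 1, 0) and bumps P1's slot → (0, 2, 0)
invoked at 8, #5 merges VC(#3)=(0, 0, 2) and bumps P2's slot → (0, 0, 3)
invoked at 11, #6 merges VC(#2)=(0, 1, 0), VC(#4)=(0, 2, 0) and bumps P1's slot → (0, 3, 0)
invoked at 16, #9 merges VC(#6)=(0, 3, 0) and bumps P1's slot → (0, 4, 0)
invoked at 18, #10 merges VC(#4)=(0, 2, 0), VC(#9)=(0, 4, 0) and bumps P1's slot → (0, 5, 0)
invoked at 22, #12 merges VC(#5)=(0, 0, 3), VC(#7)=(1, 0, 0) and bumps P2's slot → (1, 0, 4)
invoked at 15, #8 merges VC(#5)=(0, 0, 3), VC(#7)=(1, 0, 0) and bumps P0's slot → (2, 0, 3)
invoked at 20, #11 merges VC(#10)=(0, 5, 0) and bumps P1's slot → (0, 6, 0)
target: VC(#12) = (1, 0, 4)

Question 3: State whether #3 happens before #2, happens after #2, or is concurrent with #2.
after

#3 spans [5,6], #2 spans [3,4]
resp(#2)=4 < inv(#3)=5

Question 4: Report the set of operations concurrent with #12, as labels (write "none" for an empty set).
#11

overlap test against #12 [22,24]: concurrent iff the interval meets 22..24
#1 [1,2]: before
#2 [3,4]: before
#3 [5,6]: before
#4 [7,10]: before
#5 [8,9]: before
#6 [11,13]: before
#7 [12,14]: before
#8 [15,21]: before
#9 [16,17]: before
#10 [18,19]: before
#11 [20,23]: concurrent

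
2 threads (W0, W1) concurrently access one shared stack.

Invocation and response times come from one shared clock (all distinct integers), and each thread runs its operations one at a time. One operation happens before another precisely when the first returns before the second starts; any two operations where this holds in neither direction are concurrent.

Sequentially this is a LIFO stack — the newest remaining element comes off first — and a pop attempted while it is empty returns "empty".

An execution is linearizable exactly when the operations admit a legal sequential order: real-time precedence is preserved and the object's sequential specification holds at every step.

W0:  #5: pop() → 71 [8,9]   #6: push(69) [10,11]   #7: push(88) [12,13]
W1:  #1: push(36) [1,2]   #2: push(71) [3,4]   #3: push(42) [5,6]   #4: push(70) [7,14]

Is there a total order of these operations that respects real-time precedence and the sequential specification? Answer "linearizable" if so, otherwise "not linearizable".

events 1..8 are fine; event 9 — the response of #5 at time 9 — makes the prefix non-linearizable
exactly one order of the 4 completed ops respects real time; the stack replay fails
completion choices over the 1 pending operation (#4) were checked; none helps
take #1, #2, #3, #5 (pending dropped): step 4 already fails, because #5 pop() → 71 cannot occur there

not linearizable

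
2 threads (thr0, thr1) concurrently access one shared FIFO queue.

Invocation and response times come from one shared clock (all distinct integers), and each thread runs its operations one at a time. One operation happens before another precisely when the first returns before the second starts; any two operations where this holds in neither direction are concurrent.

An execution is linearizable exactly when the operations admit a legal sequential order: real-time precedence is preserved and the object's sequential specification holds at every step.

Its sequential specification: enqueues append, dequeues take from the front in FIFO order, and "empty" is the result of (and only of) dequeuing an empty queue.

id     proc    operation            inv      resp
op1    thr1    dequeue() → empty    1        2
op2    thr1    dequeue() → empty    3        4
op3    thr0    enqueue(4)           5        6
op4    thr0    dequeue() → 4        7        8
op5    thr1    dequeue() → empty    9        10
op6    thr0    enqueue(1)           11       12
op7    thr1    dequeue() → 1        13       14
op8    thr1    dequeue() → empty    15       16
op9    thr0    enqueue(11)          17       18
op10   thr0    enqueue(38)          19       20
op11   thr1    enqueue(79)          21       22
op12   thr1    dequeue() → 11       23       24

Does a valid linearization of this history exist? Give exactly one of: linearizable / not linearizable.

linearizable

one valid linearization: op1, op2, op3, op4, op5, op6, op7, op8, op9, op10, op11, op12
step 1: op1 dequeue() → empty — queue <>
step 2: op2 dequeue() → empty — queue <>
step 3: op3 enqueue(4) — queue <4>
step 4: op4 dequeue() → 4 — queue <>
step 5: op5 dequeue() → empty — queue <>
step 6: op6 enqueue(1) — queue <1>
step 7: op7 dequeue() → 1 — queue <>
step 8: op8 dequeue() → empty — queue <>
step 9: op9 enqueue(11) — queue <11>
step 10: op10 enqueue(38) — queue <11,38>
step 11: op11 enqueue(79) — queue <11,38,79>
step 12: op12 dequeue() → 11 — queue <38,79>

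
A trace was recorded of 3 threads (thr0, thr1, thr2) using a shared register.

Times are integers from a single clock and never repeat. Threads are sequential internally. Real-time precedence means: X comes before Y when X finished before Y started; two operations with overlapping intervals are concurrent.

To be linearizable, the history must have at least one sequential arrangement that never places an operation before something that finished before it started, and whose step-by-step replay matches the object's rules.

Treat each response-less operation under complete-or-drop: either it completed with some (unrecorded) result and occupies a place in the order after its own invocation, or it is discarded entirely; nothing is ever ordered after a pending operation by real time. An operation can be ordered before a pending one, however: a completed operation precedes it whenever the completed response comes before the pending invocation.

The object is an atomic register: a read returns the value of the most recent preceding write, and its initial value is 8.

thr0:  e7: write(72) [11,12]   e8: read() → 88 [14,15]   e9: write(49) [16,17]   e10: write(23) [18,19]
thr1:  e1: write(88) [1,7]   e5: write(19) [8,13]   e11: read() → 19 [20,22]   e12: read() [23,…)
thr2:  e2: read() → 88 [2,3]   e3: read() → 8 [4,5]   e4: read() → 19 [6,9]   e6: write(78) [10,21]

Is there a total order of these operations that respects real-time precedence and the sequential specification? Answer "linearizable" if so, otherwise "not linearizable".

cut after 4 events: linearizable; cut after 5 events (e3 responds, time 5): not linearizable
a single order respects real time; the 2 completed register operations fail replay along it
include/drop combinations of the 1 pending operation (e1) were all tried; none helps
sample order e2, e3 (pending dropped) stalls at step 1 — e2 read() → 88 has no legal effect

not linearizable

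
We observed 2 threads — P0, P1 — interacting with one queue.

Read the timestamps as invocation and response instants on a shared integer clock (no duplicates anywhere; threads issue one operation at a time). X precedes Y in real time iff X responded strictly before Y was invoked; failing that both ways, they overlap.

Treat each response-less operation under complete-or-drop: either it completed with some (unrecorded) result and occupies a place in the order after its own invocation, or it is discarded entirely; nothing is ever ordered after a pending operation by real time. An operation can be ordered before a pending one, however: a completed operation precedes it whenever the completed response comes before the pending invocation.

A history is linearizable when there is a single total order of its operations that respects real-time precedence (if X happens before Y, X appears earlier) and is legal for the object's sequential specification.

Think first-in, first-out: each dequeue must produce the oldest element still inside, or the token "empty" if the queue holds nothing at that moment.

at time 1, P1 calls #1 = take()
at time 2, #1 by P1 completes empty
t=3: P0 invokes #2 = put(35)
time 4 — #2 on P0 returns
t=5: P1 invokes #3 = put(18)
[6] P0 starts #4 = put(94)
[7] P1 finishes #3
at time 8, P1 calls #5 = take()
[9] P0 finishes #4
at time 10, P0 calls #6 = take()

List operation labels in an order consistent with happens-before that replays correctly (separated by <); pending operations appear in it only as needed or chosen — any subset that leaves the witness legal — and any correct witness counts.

after step 1 (#1 take() → empty): queue <>
after step 2 (#2 put(35)): queue <35>
after step 3 (#3 put(18)): queue <35,18>
after step 4 (#4 put(94)): queue <35,18,94>

#1 < #2 < #3 < #4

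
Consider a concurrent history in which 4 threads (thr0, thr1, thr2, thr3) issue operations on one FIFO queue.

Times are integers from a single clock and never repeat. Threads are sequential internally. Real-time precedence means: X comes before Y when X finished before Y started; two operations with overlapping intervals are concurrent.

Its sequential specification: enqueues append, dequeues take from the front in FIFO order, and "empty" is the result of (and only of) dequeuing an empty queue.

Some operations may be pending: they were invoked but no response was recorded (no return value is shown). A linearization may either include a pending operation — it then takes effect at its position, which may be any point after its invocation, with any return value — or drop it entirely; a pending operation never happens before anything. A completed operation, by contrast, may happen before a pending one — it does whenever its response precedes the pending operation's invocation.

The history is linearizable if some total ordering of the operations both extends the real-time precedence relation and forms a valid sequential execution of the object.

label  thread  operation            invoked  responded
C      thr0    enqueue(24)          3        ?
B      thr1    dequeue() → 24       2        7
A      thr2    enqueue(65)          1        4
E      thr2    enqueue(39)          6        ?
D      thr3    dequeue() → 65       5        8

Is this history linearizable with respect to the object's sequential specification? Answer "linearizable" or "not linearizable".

linearizable

a witness: A, C, D, B
after step 1 (A enqueue(65)): queue <65>
after step 2 (C enqueue(24) (pending, included)): queue <65,24>
after step 3 (D dequeue() → 65): queue <24>
after step 4 (B dequeue() → 24): queue <>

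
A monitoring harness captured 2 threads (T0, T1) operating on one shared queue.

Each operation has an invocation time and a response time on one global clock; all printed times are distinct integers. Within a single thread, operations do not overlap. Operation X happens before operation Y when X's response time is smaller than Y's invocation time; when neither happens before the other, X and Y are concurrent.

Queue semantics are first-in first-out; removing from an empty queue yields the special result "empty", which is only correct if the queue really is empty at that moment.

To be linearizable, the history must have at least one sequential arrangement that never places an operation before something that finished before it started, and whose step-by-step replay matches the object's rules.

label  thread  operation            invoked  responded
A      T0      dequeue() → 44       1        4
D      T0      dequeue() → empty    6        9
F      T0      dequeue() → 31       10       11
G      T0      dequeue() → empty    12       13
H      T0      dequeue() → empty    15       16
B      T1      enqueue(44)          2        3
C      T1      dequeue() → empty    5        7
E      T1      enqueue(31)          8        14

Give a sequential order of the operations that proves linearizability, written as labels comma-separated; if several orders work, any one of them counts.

B, A, C, D, E, F, G, H

step 1: B enqueue(44) — queue <44>
step 2: A dequeue() → 44 — queue <>
step 3: C dequeue() → empty — queue <>
step 4: D dequeue() → empty — queue <>
step 5: E enqueue(31) — queue <31>
step 6: F dequeue() → 31 — queue <>
step 7: G dequeue() → empty — queue <>
step 8: H dequeue() → empty — queue <>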